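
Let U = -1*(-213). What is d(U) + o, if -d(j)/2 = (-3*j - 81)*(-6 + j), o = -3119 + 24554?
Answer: 319515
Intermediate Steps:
U = 213
o = 21435
d(j) = -2*(-81 - 3*j)*(-6 + j) (d(j) = -2*(-3*j - 81)*(-6 + j) = -2*(-81 - 3*j)*(-6 + j))
d(U) + o = (-972 + 6*213² + 126*213) + 21435 = (-972 + 6*45369 + 26838) + 21435 = (-972 + 272214 + 26838) + 21435 = 298080 + 21435 = 319515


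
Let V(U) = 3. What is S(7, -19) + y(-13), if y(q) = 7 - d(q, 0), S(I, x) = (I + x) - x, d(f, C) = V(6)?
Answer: 11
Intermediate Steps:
d(f, C) = 3
S(I, x) = I
y(q) = 4 (y(q) = 7 - 1*3 = 7 - 3 = 4)
S(7, -19) + y(-13) = 7 + 4 = 11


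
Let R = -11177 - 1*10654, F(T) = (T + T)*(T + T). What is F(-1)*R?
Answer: -87324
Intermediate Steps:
F(T) = 4*T² (F(T) = (2*T)*(2*T) = 4*T²)
R = -21831 (R = -11177 - 10654 = -21831)
F(-1)*R = (4*(-1)²)*(-21831) = (4*1)*(-21831) = 4*(-21831) = -87324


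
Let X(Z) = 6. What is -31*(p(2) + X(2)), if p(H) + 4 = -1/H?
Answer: -93/2 ≈ -46.500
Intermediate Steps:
p(H) = -4 - 1/H
-31*(p(2) + X(2)) = -31*((-4 - 1/2) + 6) = -31*((-4 - 1*½) + 6) = -31*((-4 - ½) + 6) = -31*(-9/2 + 6) = -31*3/2 = -93/2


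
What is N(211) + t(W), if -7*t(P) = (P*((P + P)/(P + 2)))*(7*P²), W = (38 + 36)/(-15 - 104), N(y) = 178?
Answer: 12283297094/69091519 ≈ 177.78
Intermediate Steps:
W = -74/119 (W = 74/(-119) = 74*(-1/119) = -74/119 ≈ -0.62185)
t(P) = -2*P⁴/(2 + P) (t(P) = -P*((P + P)/(P + 2))*7*P²/7 = -P*((2*P)/(2 + P))*7*P²/7 = -P*(2*P/(2 + P))*7*P²/7 = -2*P²/(2 + P)*7*P²/7 = -2*P⁴/(2 + P))
N(211) + t(W) = 178 - 2*(-74/119)⁴/(2 - 74/119) = 178 - 2*29986576/200533921/164/119 = 178 - 2*29986576/200533921*119/164 = 178 - 14993288/69091519 = 12283297094/69091519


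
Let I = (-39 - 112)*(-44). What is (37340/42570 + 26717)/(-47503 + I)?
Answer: -113738003/173936763 ≈ -0.65390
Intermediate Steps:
I = 6644 (I = -151*(-44) = 6644)
(37340/42570 + 26717)/(-47503 + I) = (37340/42570 + 26717)/(-47503 + 6644) = (37340*(1/42570) + 26717)/(-40859) = (3734/4257 + 26717)*(-1/40859) = (113738003/4257)*(-1/40859) = -113738003/173936763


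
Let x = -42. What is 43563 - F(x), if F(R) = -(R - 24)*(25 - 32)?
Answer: 44025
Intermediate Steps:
F(R) = -168 + 7*R (F(R) = -(-24 + R)*(-7) = -(168 - 7*R) = -168 + 7*R)
43563 - F(x) = 43563 - (-168 + 7*(-42)) = 43563 - (-168 - 294) = 43563 - 1*(-462) = 43563 + 462 = 44025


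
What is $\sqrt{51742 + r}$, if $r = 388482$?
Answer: $4 \sqrt{27514} \approx 663.49$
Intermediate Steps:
$\sqrt{51742 + r} = \sqrt{51742 + 388482} = \sqrt{440224} = 4 \sqrt{27514}$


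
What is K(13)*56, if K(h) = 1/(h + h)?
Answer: 28/13 ≈ 2.1538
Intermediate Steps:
K(h) = 1/(2*h)
K(13)*56 = ((½)/13)*56 = ((½)*(1/13))*56 = (1/26)*56 = 28/13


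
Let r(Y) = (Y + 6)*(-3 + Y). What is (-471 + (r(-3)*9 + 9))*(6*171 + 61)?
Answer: -678288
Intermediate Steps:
r(Y) = (-3 + Y)*(6 + Y) (r(Y) = (6 + Y)*(-3 + Y) = (-3 + Y)*(6 + Y))
(-471 + (r(-3)*9 + 9))*(6*171 + 61) = (-471 + ((-18 + (-3)**2 + 3*(-3))*9 + 9))*(6*171 + 61) = (-471 + ((-18 + 9 - 9)*9 + 9))*(1026 + 61) = (-471 + (-18*9 + 9))*1087 = (-471 + (-162 + 9))*1087 = (-471 - 153)*1087 = -624*1087 = -678288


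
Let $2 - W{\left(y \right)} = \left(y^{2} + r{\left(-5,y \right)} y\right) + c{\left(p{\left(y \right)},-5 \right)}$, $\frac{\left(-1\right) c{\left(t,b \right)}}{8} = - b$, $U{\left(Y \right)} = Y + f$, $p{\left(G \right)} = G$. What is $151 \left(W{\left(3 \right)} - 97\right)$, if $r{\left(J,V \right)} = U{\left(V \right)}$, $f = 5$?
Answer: $-13288$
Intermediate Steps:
$U{\left(Y \right)} = 5 + Y$ ($U{\left(Y \right)} = Y + 5 = 5 + Y$)
$r{\left(J,V \right)} = 5 + V$
$c{\left(t,b \right)} = 8 b$ ($c{\left(t,b \right)} = - 8 \left(- b\right) = 8 b$)
$W{\left(y \right)} = 42 - y^{2} - y \left(5 + y\right)$ ($W{\left(y \right)} = 2 - \left(\left(y^{2} + \left(5 + y\right) y\right) + 8 \left(-5\right)\right) = 2 - \left(\left(y^{2} + y \left(5 + y\right)\right) - 40\right) = 2 - \left(-40 + y^{2} + y \left(5 + y\right)\right) = 42 - y^{2} - y \left(5 + y\right)$)
$151 \left(W{\left(3 \right)} - 97\right) = 151 \left(\left(42 - 3^{2} - 3 \left(5 + 3\right)\right) - 97\right) = 151 \left(\left(42 - 9 - 3 \cdot 8\right) - 97\right) = 151 \left(\left(42 - 9 - 24\right) - 97\right) = 151 \left(9 - 97\right) = 151 \left(-88\right) = -13288$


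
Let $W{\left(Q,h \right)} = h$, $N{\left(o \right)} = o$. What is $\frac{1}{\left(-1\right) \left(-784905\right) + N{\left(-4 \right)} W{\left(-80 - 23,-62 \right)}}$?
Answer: $\frac{1}{785153} \approx 1.2736 \cdot 10^{-6}$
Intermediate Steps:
$\frac{1}{\left(-1\right) \left(-784905\right) + N{\left(-4 \right)} W{\left(-80 - 23,-62 \right)}} = \frac{1}{\left(-1\right) \left(-784905\right) - -248} = \frac{1}{784905 + 248} = \frac{1}{785153}$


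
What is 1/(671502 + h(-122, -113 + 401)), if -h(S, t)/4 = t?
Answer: 1/670350 ≈ 1.4918e-6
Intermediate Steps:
h(S, t) = -4*t
1/(671502 + h(-122, -113 + 401)) = 1/(671502 - 4*(-113 + 401)) = 1/(671502 - 4*288) = 1/(671502 - 1152) = 1/670350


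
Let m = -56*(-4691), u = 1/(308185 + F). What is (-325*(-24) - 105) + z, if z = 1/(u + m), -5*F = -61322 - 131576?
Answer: 3504829084359858/455468366813 ≈ 7695.0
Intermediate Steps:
F = 192898/5 (F = -(-61322 - 131576)/5 = -⅕*(-192898) = 192898/5 ≈ 38580.)
u = 5/1733823 (u = 1/(308185 + 192898/5) = 1/(1733823/5) = 5/1733823 ≈ 2.8838e-6)
m = 262696
z = 1733823/455468366813 (z = 1/(5/1733823 + 262696) = 1/(455468366813/1733823) = 1733823/455468366813 ≈ 3.8067e-6)
(-325*(-24) - 105) + z = (-325*(-24) - 105) + 1733823/455468366813 = (7800 - 105) + 1733823/455468366813 = 7695 + 1733823/455468366813 = 3504829084359858/455468366813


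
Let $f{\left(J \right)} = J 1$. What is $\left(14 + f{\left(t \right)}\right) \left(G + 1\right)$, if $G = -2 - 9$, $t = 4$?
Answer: $-180$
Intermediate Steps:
$G = -11$ ($G = -2 - 9 = -11$)
$f{\left(J \right)} = J$
$\left(14 + f{\left(t \right)}\right) \left(G + 1\right) = \left(14 + 4\right) \left(-11 + 1\right) = 18 \left(-10\right) = -180$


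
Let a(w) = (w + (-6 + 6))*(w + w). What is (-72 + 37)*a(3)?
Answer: -630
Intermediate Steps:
a(w) = 2*w² (a(w) = (w + 0)*(2*w) = w*(2*w) = 2*w²)
(-72 + 37)*a(3) = (-72 + 37)*(2*3²) = -70*9 = -35*18 = -630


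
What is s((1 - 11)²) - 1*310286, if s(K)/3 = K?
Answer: -309986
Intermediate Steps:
s(K) = 3*K
s((1 - 11)²) - 1*310286 = 3*(1 - 11)² - 1*310286 = 3*(-10)² - 310286 = 3*100 - 310286 = 300 - 310286 = -309986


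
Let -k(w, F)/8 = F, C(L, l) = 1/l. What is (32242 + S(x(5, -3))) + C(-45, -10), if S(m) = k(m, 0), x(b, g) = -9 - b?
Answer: 322419/10 ≈ 32242.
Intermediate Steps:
k(w, F) = -8*F
S(m) = 0 (S(m) = -8*0 = 0)
(32242 + S(x(5, -3))) + C(-45, -10) = (32242 + 0) + 1/(-10) = 32242 - ⅒ = 322419/10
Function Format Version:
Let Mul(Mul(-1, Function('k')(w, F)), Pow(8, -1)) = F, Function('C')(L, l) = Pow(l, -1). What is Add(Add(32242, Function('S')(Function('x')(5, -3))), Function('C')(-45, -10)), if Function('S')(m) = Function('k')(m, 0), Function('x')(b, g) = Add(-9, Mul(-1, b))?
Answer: Rational(322419, 10) ≈ 32242.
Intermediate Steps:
Function('k')(w, F) = Mul(-8, F)
Function('S')(m) = 0 (Function('S')(m) = Mul(-8, 0) = 0)
Add(Add(32242, Function('S')(Function('x')(5, -3))), Function('C')(-45, -10)) = Add(Add(32242, 0), Pow(-10, -1)) = Add(32242, Rational(-1, 10)) = Rational(322419, 10)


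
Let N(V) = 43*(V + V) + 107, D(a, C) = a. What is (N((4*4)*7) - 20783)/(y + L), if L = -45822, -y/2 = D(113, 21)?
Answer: 2761/11512 ≈ 0.23984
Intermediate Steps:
y = -226 (y = -2*113 = -226)
N(V) = 107 + 86*V (N(V) = 43*(2*V) + 107 = 86*V + 107 = 107 + 86*V)
(N((4*4)*7) - 20783)/(y + L) = ((107 + 86*((4*4)*7)) - 20783)/(-226 - 45822) = ((107 + 86*(16*7)) - 20783)/(-46048) = ((107 + 86*112) - 20783)*(-1/46048) = ((107 + 9632) - 20783)*(-1/46048) = (9739 - 20783)*(-1/46048) = -11044*(-1/46048) = 2761/11512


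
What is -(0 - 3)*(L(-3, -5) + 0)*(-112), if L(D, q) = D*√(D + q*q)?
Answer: 1008*√22 ≈ 4727.9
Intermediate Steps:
L(D, q) = D*√(D + q²)
-(0 - 3)*(L(-3, -5) + 0)*(-112) = -(0 - 3)*(-3*√(-3 + (-5)²) + 0)*(-112) = -(-3*(-3*√(-3 + 25) + 0))*(-112) = -(-3*(-3*√22 + 0))*(-112) = -(-(-9)*√22)*(-112) = -9*√22*(-112) = -(-1008)*√22 = 1008*√22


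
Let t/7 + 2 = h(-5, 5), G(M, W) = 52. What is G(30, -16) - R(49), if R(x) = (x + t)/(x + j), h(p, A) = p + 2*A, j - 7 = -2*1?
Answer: 1369/27 ≈ 50.704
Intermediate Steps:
j = 5 (j = 7 - 2*1 = 7 - 2 = 5)
t = 21 (t = -14 + 7*(-5 + 2*5) = -14 + 7*(-5 + 10) = -14 + 7*5 = -14 + 35 = 21)
R(x) = (21 + x)/(5 + x) (R(x) = (x + 21)/(x + 5) = (21 + x)/(5 + x))
G(30, -16) - R(49) = 52 - (21 + 49)/(5 + 49) = 52 - 70/54 = 52 - 1*35/27 = 52 - 35/27 = 1369/27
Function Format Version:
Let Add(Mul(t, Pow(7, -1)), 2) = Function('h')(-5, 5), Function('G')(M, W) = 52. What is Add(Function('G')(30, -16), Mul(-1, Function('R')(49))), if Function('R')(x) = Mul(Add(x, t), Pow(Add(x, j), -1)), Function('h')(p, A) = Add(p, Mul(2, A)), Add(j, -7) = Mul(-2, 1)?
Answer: Rational(1369, 27) ≈ 50.704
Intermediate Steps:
j = 5 (j = Add(7, Mul(-2, 1)) = Add(7, -2) = 5)
t = 21 (t = Add(-14, Mul(7, Add(-5, Mul(2, 5)))) = Add(-14, Mul(7, Add(-5, 10))) = Add(-14, Mul(7, 5)) = Add(-14, 35) = 21)
Function('R')(x) = Mul(Pow(Add(5, x), -1), Add(21, x)) (Function('R')(x) = Mul(Add(x, 21), Pow(Add(x, 5), -1)) = Mul(Add(21, x), Pow(Add(5, x), -1)) = Mul(Pow(Add(5, x), -1), Add(21, x)))
Add(Function('G')(30, -16), Mul(-1, Function('R')(49))) = Add(52, Mul(-1, Mul(Pow(Add(5, 49), -1), Add(21, 49)))) = Add(52, Mul(-1, Mul(Pow(54, -1), 70))) = Add(52, Mul(-1, Mul(Rational(1, 54), 70))) = Add(52, Mul(-1, Rational(35, 27))) = Add(52, Rational(-35, 27)) = Rational(1369, 27)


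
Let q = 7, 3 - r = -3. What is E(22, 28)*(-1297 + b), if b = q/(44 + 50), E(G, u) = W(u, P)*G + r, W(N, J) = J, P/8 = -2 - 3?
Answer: 53275107/47 ≈ 1.1335e+6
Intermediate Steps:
r = 6 (r = 3 - 1*(-3) = 3 + 3 = 6)
P = -40 (P = 8*(-2 - 3) = 8*(-5) = -40)
E(G, u) = 6 - 40*G (E(G, u) = -40*G + 6 = 6 - 40*G)
b = 7/94 (b = 7/(44 + 50) = 7/94 ≈ 0.074468)
E(22, 28)*(-1297 + b) = (6 - 40*22)*(-1297 + 7/94) = (6 - 880)*(-121911/94) = -874*(-121911/94) = 53275107/47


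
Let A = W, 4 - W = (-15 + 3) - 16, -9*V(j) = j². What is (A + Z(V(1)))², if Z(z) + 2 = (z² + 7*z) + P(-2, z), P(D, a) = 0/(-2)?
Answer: 5607424/6561 ≈ 854.66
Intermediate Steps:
P(D, a) = 0 (P(D, a) = 0*(-½) = 0)
V(j) = -j²/9
Z(z) = -2 + z² + 7*z (Z(z) = -2 + ((z² + 7*z) + 0) = -2 + (z² + 7*z) = -2 + z² + 7*z)
W = 32 (W = 4 - ((-15 + 3) - 16) = 4 - (-12 - 16) = 4 - 1*(-28) = 4 + 28 = 32)
A = 32
(A + Z(V(1)))² = (32 + (-2 + (-⅑*1²)² + 7*(-⅑*1²)))² = (32 + (-2 + (-⅑*1)² + 7*(-⅑*1)))² = (32 + (-2 + (-⅑)² + 7*(-⅑)))² = (32 + (-2 + 1/81 - 7/9))² = (32 - 224/81)² = (2368/81)² = 5607424/6561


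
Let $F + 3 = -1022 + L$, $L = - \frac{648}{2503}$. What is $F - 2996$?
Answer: $- \frac{10065211}{2503} \approx -4021.3$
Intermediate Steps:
$L = - \frac{648}{2503}$ ($L = \left(-648\right) \frac{1}{2503} = - \frac{648}{2503} \approx -0.25889$)
$F = - \frac{2566223}{2503}$ ($F = -3 - \frac{2558714}{2503} = - \frac{2566223}{2503} \approx -1025.3$)
$F - 2996 = - \frac{2566223}{2503} - 2996 = - \frac{10065211}{2503}$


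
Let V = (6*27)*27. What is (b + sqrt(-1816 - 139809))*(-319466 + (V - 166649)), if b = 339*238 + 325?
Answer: -39024393187 - 2408705*I*sqrt(5665) ≈ -3.9024e+10 - 1.8129e+8*I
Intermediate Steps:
b = 81007 (b = 80682 + 325 = 81007)
V = 4374 (V = 162*27 = 4374)
(b + sqrt(-1816 - 139809))*(-319466 + (V - 166649)) = (81007 + sqrt(-1816 - 139809))*(-319466 + (4374 - 166649)) = (81007 + sqrt(-141625))*(-319466 - 162275) = (81007 + 5*I*sqrt(5665))*(-481741) = -39024393187 - 2408705*I*sqrt(5665)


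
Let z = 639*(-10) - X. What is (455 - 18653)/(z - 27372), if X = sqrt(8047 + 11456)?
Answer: 7585196/14072261 - 674*sqrt(2167)/14072261 ≈ 0.53679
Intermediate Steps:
X = 3*sqrt(2167) (X = sqrt(19503) = 3*sqrt(2167) ≈ 139.65)
z = -6390 - 3*sqrt(2167) (z = 639*(-10) - 3*sqrt(2167) = -6390 - 3*sqrt(2167) ≈ -6529.7)
(455 - 18653)/(z - 27372) = (455 - 18653)/((-6390 - 3*sqrt(2167)) - 27372) = -18198/(-33762 - 3*sqrt(2167))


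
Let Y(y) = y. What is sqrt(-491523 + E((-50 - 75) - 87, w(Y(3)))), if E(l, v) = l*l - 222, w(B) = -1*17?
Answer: I*sqrt(446801) ≈ 668.43*I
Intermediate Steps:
w(B) = -17
E(l, v) = -222 + l**2 (E(l, v) = l**2 - 222 = -222 + l**2)
sqrt(-491523 + E((-50 - 75) - 87, w(Y(3)))) = sqrt(-491523 + (-222 + ((-50 - 75) - 87)**2)) = sqrt(-491523 + (-222 + (-125 - 87)**2)) = sqrt(-491523 + (-222 + (-212)**2)) = sqrt(-491523 + (-222 + 44944)) = sqrt(-491523 + 44722) = sqrt(-446801) = I*sqrt(446801)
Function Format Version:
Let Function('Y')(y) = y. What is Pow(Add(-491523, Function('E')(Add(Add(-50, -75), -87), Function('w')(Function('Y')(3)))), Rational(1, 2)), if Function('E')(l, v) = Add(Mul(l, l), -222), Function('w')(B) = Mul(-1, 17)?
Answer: Mul(I, Pow(446801, Rational(1, 2))) ≈ Mul(668.43, I)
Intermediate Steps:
Function('w')(B) = -17
Function('E')(l, v) = Add(-222, Pow(l, 2)) (Function('E')(l, v) = Add(Pow(l, 2), -222) = Add(-222, Pow(l, 2)))
Pow(Add(-491523, Function('E')(Add(Add(-50, -75), -87), Function('w')(Function('Y')(3)))), Rational(1, 2)) = Pow(Add(-491523, Add(-222, Pow(Add(Add(-50, -75), -87), 2))), Rational(1, 2)) = Pow(Add(-491523, Add(-222, Pow(Add(-125, -87), 2))), Rational(1, 2)) = Pow(Add(-491523, Add(-222, Pow(-212, 2))), Rational(1, 2)) = Pow(Add(-491523, Add(-222, 44944)), Rational(1, 2)) = Pow(Add(-491523, 44722), Rational(1, 2)) = Pow(-446801, Rational(1, 2)) = Mul(I, Pow(446801, Rational(1, 2)))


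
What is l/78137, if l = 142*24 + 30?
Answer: 3438/78137 ≈ 0.044000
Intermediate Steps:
l = 3438 (l = 3408 + 30 = 3438)
l/78137 = 3438/78137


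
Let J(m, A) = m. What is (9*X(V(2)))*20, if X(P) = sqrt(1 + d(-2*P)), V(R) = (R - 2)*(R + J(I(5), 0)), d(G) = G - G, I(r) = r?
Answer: 180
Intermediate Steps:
d(G) = 0
V(R) = (-2 + R)*(5 + R) (V(R) = (R - 2)*(R + 5) = (-2 + R)*(5 + R))
X(P) = 1 (X(P) = sqrt(1 + 0) = sqrt(1) = 1)
(9*X(V(2)))*20 = (9*1)*20 = 9*20 = 180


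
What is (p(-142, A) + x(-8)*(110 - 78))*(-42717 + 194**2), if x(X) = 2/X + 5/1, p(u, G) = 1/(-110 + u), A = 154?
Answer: -194617543/252 ≈ -7.7229e+5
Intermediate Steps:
x(X) = 5 + 2/X (x(X) = 2/X + 5*1 = 2/X + 5 = 5 + 2/X)
(p(-142, A) + x(-8)*(110 - 78))*(-42717 + 194**2) = (1/(-110 - 142) + (5 + 2/(-8))*(110 - 78))*(-42717 + 194**2) = (1/(-252) + (5 + 2*(-1/8))*32)*(-42717 + 37636) = (-1/252 + (5 - 1/4)*32)*(-5081) = (-1/252 + (19/4)*32)*(-5081) = (-1/252 + 152)*(-5081) = (38303/252)*(-5081) = -194617543/252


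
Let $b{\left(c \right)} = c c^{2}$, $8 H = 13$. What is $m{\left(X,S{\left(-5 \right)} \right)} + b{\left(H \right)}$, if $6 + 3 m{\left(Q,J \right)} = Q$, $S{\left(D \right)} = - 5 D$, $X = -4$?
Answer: $\frac{1471}{1536} \approx 0.95768$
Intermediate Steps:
$H = \frac{13}{8}$ ($H = \frac{1}{8} \cdot 13 = \frac{13}{8} \approx 1.625$)
$m{\left(Q,J \right)} = -2 + \frac{Q}{3}$
$b{\left(c \right)} = c^{3}$
$m{\left(X,S{\left(-5 \right)} \right)} + b{\left(H \right)} = \left(-2 + \frac{1}{3} \left(-4\right)\right) + \left(\frac{13}{8}\right)^{3} = \left(-2 - \frac{4}{3}\right) + \frac{2197}{512} = - \frac{10}{3} + \frac{2197}{512} = \frac{1471}{1536}$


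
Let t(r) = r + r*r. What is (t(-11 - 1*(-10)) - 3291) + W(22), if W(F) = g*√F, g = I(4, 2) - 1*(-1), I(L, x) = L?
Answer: -3291 + 5*√22 ≈ -3267.5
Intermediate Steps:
g = 5 (g = 4 - 1*(-1) = 4 + 1 = 5)
W(F) = 5*√F
t(r) = r + r²
(t(-11 - 1*(-10)) - 3291) + W(22) = ((-11 - 1*(-10))*(1 + (-11 - 1*(-10))) - 3291) + 5*√22 = ((-11 + 10)*(1 + (-11 + 10)) - 3291) + 5*√22 = (-(1 - 1) - 3291) + 5*√22 = (-1*0 - 3291) + 5*√22 = (0 - 3291) + 5*√22 = -3291 + 5*√22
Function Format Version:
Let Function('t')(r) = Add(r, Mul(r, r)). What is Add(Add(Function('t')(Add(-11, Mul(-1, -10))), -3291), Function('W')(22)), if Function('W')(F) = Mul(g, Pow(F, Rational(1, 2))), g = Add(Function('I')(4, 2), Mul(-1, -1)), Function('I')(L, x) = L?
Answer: Add(-3291, Mul(5, Pow(22, Rational(1, 2)))) ≈ -3267.5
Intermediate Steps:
g = 5 (g = Add(4, Mul(-1, -1)) = Add(4, 1) = 5)
Function('W')(F) = Mul(5, Pow(F, Rational(1, 2)))
Function('t')(r) = Add(r, Pow(r, 2))
Add(Add(Function('t')(Add(-11, Mul(-1, -10))), -3291), Function('W')(22)) = Add(Add(Mul(Add(-11, Mul(-1, -10)), Add(1, Add(-11, Mul(-1, -10)))), -3291), Mul(5, Pow(22, Rational(1, 2)))) = Add(Add(Mul(Add(-11, 10), Add(1, Add(-11, 10))), -3291), Mul(5, Pow(22, Rational(1, 2)))) = Add(Add(Mul(-1, Add(1, -1)), -3291), Mul(5, Pow(22, Rational(1, 2)))) = Add(Add(Mul(-1, 0), -3291), Mul(5, Pow(22, Rational(1, 2)))) = Add(Add(0, -3291), Mul(5, Pow(22, Rational(1, 2)))) = Add(-3291, Mul(5, Pow(22, Rational(1, 2))))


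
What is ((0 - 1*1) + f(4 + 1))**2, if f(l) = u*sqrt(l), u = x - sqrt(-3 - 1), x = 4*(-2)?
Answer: (1 + 2*sqrt(5)*(4 + I))**2 ≈ 336.78 + 168.94*I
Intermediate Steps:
x = -8
u = -8 - 2*I (u = -8 - sqrt(-3 - 1) = -8 - sqrt(-4) = -8 - 2*I ≈ -8.0 - 2.0*I)
f(l) = sqrt(l)*(-8 - 2*I) (f(l) = (-8 - 2*I)*sqrt(l) = sqrt(l)*(-8 - 2*I))
((0 - 1*1) + f(4 + 1))**2 = ((0 - 1*1) + 2*sqrt(4 + 1)*(-4 - I))**2 = ((0 - 1) + 2*sqrt(5)*(-4 - I))**2 = (-1 + 2*sqrt(5)*(-4 - I))**2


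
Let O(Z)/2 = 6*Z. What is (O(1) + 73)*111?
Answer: 9435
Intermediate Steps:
O(Z) = 12*Z (O(Z) = 2*(6*Z) = 12*Z)
(O(1) + 73)*111 = (12*1 + 73)*111 = (12 + 73)*111 = 85*111 = 9435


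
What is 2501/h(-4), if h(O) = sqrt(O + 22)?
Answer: 2501*sqrt(2)/6 ≈ 589.49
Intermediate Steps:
h(O) = sqrt(22 + O)
2501/h(-4) = 2501/(sqrt(22 - 4)) = 2501/(sqrt(18)) = 2501/((3*sqrt(2))) = 2501*(sqrt(2)/6) = 2501*sqrt(2)/6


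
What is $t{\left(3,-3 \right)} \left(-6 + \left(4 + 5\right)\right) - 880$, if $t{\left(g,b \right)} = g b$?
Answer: $-907$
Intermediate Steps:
$t{\left(g,b \right)} = b g$
$t{\left(3,-3 \right)} \left(-6 + \left(4 + 5\right)\right) - 880 = \left(-3\right) 3 \left(-6 + \left(4 + 5\right)\right) - 880 = - 9 \left(-6 + 9\right) - 880 = \left(-9\right) 3 - 880 = -27 - 880 = -907$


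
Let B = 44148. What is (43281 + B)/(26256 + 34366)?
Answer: 87429/60622 ≈ 1.4422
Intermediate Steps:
(43281 + B)/(26256 + 34366) = (43281 + 44148)/(26256 + 34366) = 87429/60622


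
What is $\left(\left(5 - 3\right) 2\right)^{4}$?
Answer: $256$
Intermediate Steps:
$\left(\left(5 - 3\right) 2\right)^{4} = \left(2 \cdot 2\right)^{4} = 4^{4} = 256$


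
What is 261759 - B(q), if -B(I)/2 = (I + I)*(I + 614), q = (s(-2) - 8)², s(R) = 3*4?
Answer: 302079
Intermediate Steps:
s(R) = 12
q = 16 (q = (12 - 8)² = 4² = 16)
B(I) = -4*I*(614 + I) (B(I) = -2*(I + I)*(I + 614) = -2*2*I*(614 + I) = -4*I*(614 + I))
261759 - B(q) = 261759 - (-4)*16*(614 + 16) = 261759 - (-4)*16*630 = 261759 - 1*(-40320) = 261759 + 40320 = 302079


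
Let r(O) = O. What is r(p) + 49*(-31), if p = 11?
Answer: -1508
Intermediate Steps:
r(p) + 49*(-31) = 11 + 49*(-31) = 11 - 1519 = -1508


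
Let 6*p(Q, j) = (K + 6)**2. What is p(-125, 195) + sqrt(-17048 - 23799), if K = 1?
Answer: 49/6 + I*sqrt(40847) ≈ 8.1667 + 202.11*I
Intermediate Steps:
p(Q, j) = 49/6 (p(Q, j) = (1 + 6)**2/6 = (1/6)*7**2 = (1/6)*49 = 49/6)
p(-125, 195) + sqrt(-17048 - 23799) = 49/6 + sqrt(-17048 - 23799) = 49/6 + sqrt(-40847) = 49/6 + I*sqrt(40847)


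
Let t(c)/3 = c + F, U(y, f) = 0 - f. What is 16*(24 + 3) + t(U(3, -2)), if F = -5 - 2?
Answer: 417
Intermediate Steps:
U(y, f) = -f
F = -7
t(c) = -21 + 3*c (t(c) = 3*(c - 7) = 3*(-7 + c) = -21 + 3*c)
16*(24 + 3) + t(U(3, -2)) = 16*(24 + 3) + (-21 + 3*(-1*(-2))) = 16*27 + (-21 + 3*2) = 432 + (-21 + 6) = 432 - 15 = 417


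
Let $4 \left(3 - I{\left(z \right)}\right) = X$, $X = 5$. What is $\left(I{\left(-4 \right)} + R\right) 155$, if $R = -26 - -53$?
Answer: $\frac{17825}{4} \approx 4456.3$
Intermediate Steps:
$I{\left(z \right)} = \frac{7}{4}$ ($I{\left(z \right)} = 3 - \frac{5}{4} = \frac{7}{4}$)
$R = 27$ ($R = -26 + 53 = 27$)
$\left(I{\left(-4 \right)} + R\right) 155 = \left(\frac{7}{4} + 27\right) 155 = \frac{115}{4} \cdot 155 = \frac{17825}{4}$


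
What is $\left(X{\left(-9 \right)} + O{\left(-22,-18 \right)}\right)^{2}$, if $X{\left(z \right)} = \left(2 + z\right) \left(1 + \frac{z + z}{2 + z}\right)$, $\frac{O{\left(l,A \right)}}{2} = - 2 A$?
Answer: $2209$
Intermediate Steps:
$O{\left(l,A \right)} = - 4 A$ ($O{\left(l,A \right)} = 2 \left(- 2 A\right) = - 4 A$)
$X{\left(z \right)} = \left(1 + \frac{2 z}{2 + z}\right) \left(2 + z\right)$ ($X{\left(z \right)} = \left(2 + z\right) \left(1 + \frac{2 z}{2 + z}\right) = \left(1 + \frac{2 z}{2 + z}\right) \left(2 + z\right)$)
$\left(X{\left(-9 \right)} + O{\left(-22,-18 \right)}\right)^{2} = \left(\left(2 + 3 \left(-9\right)\right) - -72\right)^{2} = \left(\left(2 - 27\right) + 72\right)^{2} = \left(-25 + 72\right)^{2} = 47^{2} = 2209$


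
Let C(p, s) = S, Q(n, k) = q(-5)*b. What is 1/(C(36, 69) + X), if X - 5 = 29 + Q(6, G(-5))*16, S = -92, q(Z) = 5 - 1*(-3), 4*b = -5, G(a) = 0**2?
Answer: -1/218 ≈ -0.0045872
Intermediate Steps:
G(a) = 0
b = -5/4 (b = (1/4)*(-5) = -5/4 ≈ -1.2500)
q(Z) = 8 (q(Z) = 5 + 3 = 8)
Q(n, k) = -10 (Q(n, k) = 8*(-5/4) = -10)
C(p, s) = -92
X = -126 (X = 5 + (29 - 10*16) = 5 + (29 - 160) = 5 - 131 = -126)
1/(C(36, 69) + X) = 1/(-92 - 126) = 1/(-218) = -1/218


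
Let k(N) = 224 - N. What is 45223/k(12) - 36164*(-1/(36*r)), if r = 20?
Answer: 628552/2385 ≈ 263.54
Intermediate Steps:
45223/k(12) - 36164*(-1/(36*r)) = 45223/(224 - 1*12) - 36164/((-36*20)) = 45223/(224 - 12) - 36164/(-720) = 45223/212 - 36164*(-1/720) = 45223*(1/212) + 9041/180 = 45223/212 + 9041/180 = 628552/2385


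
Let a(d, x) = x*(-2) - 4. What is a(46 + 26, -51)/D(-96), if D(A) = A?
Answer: -49/48 ≈ -1.0208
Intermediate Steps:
a(d, x) = -4 - 2*x (a(d, x) = -2*x - 4 = -4 - 2*x)
a(46 + 26, -51)/D(-96) = (-4 - 2*(-51))/(-96) = (-4 + 102)*(-1/96) = 98*(-1/96) = -49/48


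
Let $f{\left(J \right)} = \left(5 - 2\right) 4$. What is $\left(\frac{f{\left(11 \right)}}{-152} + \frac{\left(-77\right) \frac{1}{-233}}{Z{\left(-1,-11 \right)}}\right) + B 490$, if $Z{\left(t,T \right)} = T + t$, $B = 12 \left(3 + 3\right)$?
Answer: $\frac{1874209063}{53124} \approx 35280.0$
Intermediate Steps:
$B = 72$ ($B = 12 \cdot 6 = 72$)
$f{\left(J \right)} = 12$ ($f{\left(J \right)} = 3 \cdot 4 = 12$)
$\left(\frac{f{\left(11 \right)}}{-152} + \frac{\left(-77\right) \frac{1}{-233}}{Z{\left(-1,-11 \right)}}\right) + B 490 = \left(\frac{12}{-152} + \frac{\left(-77\right) \frac{1}{-233}}{-11 - 1}\right) + 72 \cdot 490 = \left(12 \left(- \frac{1}{152}\right) + \frac{\left(-77\right) \left(- \frac{1}{233}\right)}{-12}\right) + 35280 = \left(- \frac{3}{38} + \frac{77}{233} \left(- \frac{1}{12}\right)\right) + 35280 = \left(- \frac{3}{38} - \frac{77}{2796}\right) + 35280 = - \frac{5657}{53124} + 35280 = \frac{1874209063}{53124}$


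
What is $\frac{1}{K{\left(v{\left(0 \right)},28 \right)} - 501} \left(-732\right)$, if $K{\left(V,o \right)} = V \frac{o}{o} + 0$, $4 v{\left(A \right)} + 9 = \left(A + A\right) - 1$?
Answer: $\frac{1464}{1007} \approx 1.4538$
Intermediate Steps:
$v{\left(A \right)} = - \frac{5}{2} + \frac{A}{2}$ ($v{\left(A \right)} = - \frac{9}{4} + \frac{\left(A + A\right) - 1}{4} = - \frac{9}{4} + \frac{2 A - 1}{4} = - \frac{9}{4} + \frac{-1 + 2 A}{4} = - \frac{9}{4} + \left(- \frac{1}{4} + \frac{A}{2}\right) = - \frac{5}{2} + \frac{A}{2}$)
$K{\left(V,o \right)} = V$ ($K{\left(V,o \right)} = V 1 + 0 = V + 0 = V$)
$\frac{1}{K{\left(v{\left(0 \right)},28 \right)} - 501} \left(-732\right) = \frac{1}{\left(- \frac{5}{2} + \frac{1}{2} \cdot 0\right) - 501} \left(-732\right) = \frac{1}{\left(- \frac{5}{2} + 0\right) - 501} \left(-732\right) = \frac{1}{- \frac{5}{2} - 501} \left(-732\right) = \frac{1}{- \frac{1007}{2}} \left(-732\right) = \left(- \frac{2}{1007}\right) \left(-732\right) = \frac{1464}{1007}$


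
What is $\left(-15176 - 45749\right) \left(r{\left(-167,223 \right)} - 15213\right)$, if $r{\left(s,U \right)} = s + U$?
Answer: $923440225$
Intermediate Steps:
$r{\left(s,U \right)} = U + s$
$\left(-15176 - 45749\right) \left(r{\left(-167,223 \right)} - 15213\right) = \left(-15176 - 45749\right) \left(\left(223 - 167\right) - 15213\right) = - 60925 \left(56 - 15213\right) = \left(-60925\right) \left(-15157\right) = 923440225$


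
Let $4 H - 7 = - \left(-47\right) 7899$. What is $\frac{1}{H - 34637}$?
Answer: $\frac{1}{58178} \approx 1.7189 \cdot 10^{-5}$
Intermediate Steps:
$H = 92815$ ($H = \frac{7}{4} + \frac{\left(-1\right) \left(\left(-47\right) 7899\right)}{4} = \frac{7}{4} + \frac{\left(-1\right) \left(-371253\right)}{4} = \frac{7}{4} + \frac{1}{4} \cdot 371253 = \frac{7}{4} + \frac{371253}{4} = 92815$)
$\frac{1}{H - 34637} = \frac{1}{92815 - 34637} = \frac{1}{58178}$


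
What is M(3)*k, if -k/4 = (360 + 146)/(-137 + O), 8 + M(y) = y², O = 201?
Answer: -253/8 ≈ -31.625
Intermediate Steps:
M(y) = -8 + y²
k = -253/8 (k = -4*(360 + 146)/(-137 + 201) = -2024/64 = -4*253/32 = -253/8 ≈ -31.625)
M(3)*k = (-8 + 3²)*(-253/8) = (-8 + 9)*(-253/8) = 1*(-253/8) = -253/8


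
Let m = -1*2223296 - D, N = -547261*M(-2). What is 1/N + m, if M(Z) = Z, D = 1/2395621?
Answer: -5829615261109720853/2622059888162 ≈ -2.2233e+6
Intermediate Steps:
D = 1/2395621 ≈ 4.1743e-7
N = 1094522 (N = -547261*(-2) = 1094522)
m = -5326174586817/2395621 (m = -1*2223296 - 1*1/2395621 = -2223296 - 1/2395621 = -5326174586817/2395621 ≈ -2.2233e+6)
1/N + m = 1/1094522 - 5326174586817/2395621 = -5829615261109720853/2622059888162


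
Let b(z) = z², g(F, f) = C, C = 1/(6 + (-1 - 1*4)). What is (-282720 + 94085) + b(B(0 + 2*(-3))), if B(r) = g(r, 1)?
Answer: -188634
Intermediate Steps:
C = 1 (C = 1/(6 + (-1 - 4)) = 1/(6 - 5) = 1/1 = 1)
g(F, f) = 1
B(r) = 1
(-282720 + 94085) + b(B(0 + 2*(-3))) = (-282720 + 94085) + 1² = -188635 + 1 = -188634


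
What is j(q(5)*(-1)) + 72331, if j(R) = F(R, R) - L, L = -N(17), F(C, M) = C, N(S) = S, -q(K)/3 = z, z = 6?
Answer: 72366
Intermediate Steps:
q(K) = -18 (q(K) = -3*6 = -18)
L = -17 (L = -1*17 = -17)
j(R) = 17 + R (j(R) = R - 1*(-17) = R + 17 = 17 + R)
j(q(5)*(-1)) + 72331 = (17 - 18*(-1)) + 72331 = (17 + 18) + 72331 = 35 + 72331 = 72366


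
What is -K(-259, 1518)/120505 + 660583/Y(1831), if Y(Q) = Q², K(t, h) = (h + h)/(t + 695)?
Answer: 788567530676/4003276327295 ≈ 0.19698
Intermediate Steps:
K(t, h) = 2*h/(695 + t) (K(t, h) = (2*h)/(695 + t) = 2*h/(695 + t))
-K(-259, 1518)/120505 + 660583/Y(1831) = -2*1518/(695 - 259)/120505 + 660583/(1831²) = -2*1518/436*(1/120505) + 660583/3352561 = -2*1518/436*(1/120505) + 660583*(1/3352561) = -1*759/109*(1/120505) + 660583/3352561 = -759/109*1/120505 + 660583/3352561 = -69/1194095 + 660583/3352561 = 788567530676/4003276327295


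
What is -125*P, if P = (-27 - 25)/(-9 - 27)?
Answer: -1625/9 ≈ -180.56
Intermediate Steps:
P = 13/9 (P = -52/(-36) = -52*(-1/36) = 13/9 ≈ 1.4444)
-125*P = -125*13/9 = -1625/9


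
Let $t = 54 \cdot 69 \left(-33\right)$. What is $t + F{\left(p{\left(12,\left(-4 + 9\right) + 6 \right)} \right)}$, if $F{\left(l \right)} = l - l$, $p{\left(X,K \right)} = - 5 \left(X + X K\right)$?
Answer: $-122958$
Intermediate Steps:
$t = -122958$ ($t = 3726 \left(-33\right) = -122958$)
$p{\left(X,K \right)} = - 5 X - 5 K X$ ($p{\left(X,K \right)} = - 5 \left(X + K X\right) = - 5 X - 5 K X$)
$F{\left(l \right)} = 0$
$t + F{\left(p{\left(12,\left(-4 + 9\right) + 6 \right)} \right)} = -122958 + 0 = -122958$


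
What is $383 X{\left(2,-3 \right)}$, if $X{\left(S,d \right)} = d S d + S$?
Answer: $7660$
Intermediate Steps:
$X{\left(S,d \right)} = S + S d^{2}$ ($X{\left(S,d \right)} = S d d + S = S d^{2} + S = S + S d^{2}$)
$383 X{\left(2,-3 \right)} = 383 \cdot 2 \left(1 + \left(-3\right)^{2}\right) = 383 \cdot 2 \left(1 + 9\right) = 383 \cdot 2 \cdot 10 = 383 \cdot 20 = 7660$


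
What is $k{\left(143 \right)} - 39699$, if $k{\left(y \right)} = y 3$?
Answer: $-39270$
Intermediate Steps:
$k{\left(y \right)} = 3 y$
$k{\left(143 \right)} - 39699 = 3 \cdot 143 - 39699 = 429 - 39699 = -39270$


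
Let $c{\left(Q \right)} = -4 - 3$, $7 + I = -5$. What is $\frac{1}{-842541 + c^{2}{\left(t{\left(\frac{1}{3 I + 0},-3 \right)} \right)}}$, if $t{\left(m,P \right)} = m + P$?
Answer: $- \frac{1}{842492} \approx -1.187 \cdot 10^{-6}$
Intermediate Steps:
$I = -12$ ($I = -7 - 5 = -12$)
$t{\left(m,P \right)} = P + m$
$c{\left(Q \right)} = -7$
$\frac{1}{-842541 + c^{2}{\left(t{\left(\frac{1}{3 I + 0},-3 \right)} \right)}} = \frac{1}{-842541 + \left(-7\right)^{2}} = \frac{1}{-842541 + 49} = \frac{1}{-842492} = - \frac{1}{842492}$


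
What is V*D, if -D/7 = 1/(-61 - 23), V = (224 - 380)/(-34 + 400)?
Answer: -13/366 ≈ -0.035519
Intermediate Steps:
V = -26/61 (V = -156/366 = -156*1/366 = -26/61 ≈ -0.42623)
D = 1/12 (D = -7/(-61 - 23) = -7/(-84) = -7*(-1/84) = 1/12 ≈ 0.083333)
V*D = -26/61*1/12 = -13/366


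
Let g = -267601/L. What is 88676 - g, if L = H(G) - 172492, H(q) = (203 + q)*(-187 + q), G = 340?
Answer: 7928519587/89413 ≈ 88673.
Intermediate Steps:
H(q) = (-187 + q)*(203 + q)
L = -89413 (L = (-37961 + 340² + 16*340) - 172492 = (-37961 + 115600 + 5440) - 172492 = 83079 - 172492 = -89413)
g = 267601/89413 (g = -267601/(-89413) = -267601*(-1/89413) = 267601/89413 ≈ 2.9929)
88676 - g = 88676 - 1*267601/89413 = 88676 - 267601/89413 = 7928519587/89413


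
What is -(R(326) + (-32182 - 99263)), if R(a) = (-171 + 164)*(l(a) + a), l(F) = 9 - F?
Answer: 131508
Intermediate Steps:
R(a) = -63 (R(a) = (-171 + 164)*((9 - a) + a) = -7*9 = -63)
-(R(326) + (-32182 - 99263)) = -(-63 + (-32182 - 99263)) = -(-63 - 131445) = -1*(-131508) = 131508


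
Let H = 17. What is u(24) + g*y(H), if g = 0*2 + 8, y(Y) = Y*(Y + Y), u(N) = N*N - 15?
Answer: 5185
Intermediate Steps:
u(N) = -15 + N² (u(N) = N² - 15 = -15 + N²)
y(Y) = 2*Y² (y(Y) = Y*(2*Y) = 2*Y²)
g = 8 (g = 0 + 8 = 8)
u(24) + g*y(H) = (-15 + 24²) + 8*(2*17²) = (-15 + 576) + 8*(2*289) = 561 + 8*578 = 561 + 4624 = 5185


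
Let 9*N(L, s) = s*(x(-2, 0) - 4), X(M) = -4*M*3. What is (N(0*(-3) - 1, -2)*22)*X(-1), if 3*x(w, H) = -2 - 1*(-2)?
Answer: 704/3 ≈ 234.67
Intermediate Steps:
x(w, H) = 0 (x(w, H) = (-2 - 1*(-2))/3 = (-2 + 2)/3 = (1/3)*0 = 0)
X(M) = -12*M
N(L, s) = -4*s/9 (N(L, s) = (s*(0 - 4))/9 = (s*(-4))/9 = (-4*s)/9 = -4*s/9)
(N(0*(-3) - 1, -2)*22)*X(-1) = (-4/9*(-2)*22)*(-12*(-1)) = ((8/9)*22)*12 = (176/9)*12 = 704/3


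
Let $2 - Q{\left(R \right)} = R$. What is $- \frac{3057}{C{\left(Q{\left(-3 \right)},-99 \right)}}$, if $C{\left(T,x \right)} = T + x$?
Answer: $\frac{3057}{94} \approx 32.521$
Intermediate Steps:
$Q{\left(R \right)} = 2 - R$
$- \frac{3057}{C{\left(Q{\left(-3 \right)},-99 \right)}} = - \frac{3057}{\left(2 - -3\right) - 99} = - \frac{3057}{\left(2 + 3\right) - 99} = - \frac{3057}{5 - 99} = - \frac{3057}{-94} = \left(-3057\right) \left(- \frac{1}{94}\right) = \frac{3057}{94}$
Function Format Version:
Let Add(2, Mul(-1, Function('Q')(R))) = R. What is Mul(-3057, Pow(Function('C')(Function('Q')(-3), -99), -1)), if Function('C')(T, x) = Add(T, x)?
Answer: Rational(3057, 94) ≈ 32.521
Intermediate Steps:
Function('Q')(R) = Add(2, Mul(-1, R))
Mul(-3057, Pow(Function('C')(Function('Q')(-3), -99), -1)) = Mul(-3057, Pow(Add(Add(2, Mul(-1, -3)), -99), -1)) = Mul(-3057, Pow(Add(Add(2, 3), -99), -1)) = Mul(-3057, Pow(Add(5, -99), -1)) = Mul(-3057, Pow(-94, -1)) = Mul(-3057, Rational(-1, 94)) = Rational(3057, 94)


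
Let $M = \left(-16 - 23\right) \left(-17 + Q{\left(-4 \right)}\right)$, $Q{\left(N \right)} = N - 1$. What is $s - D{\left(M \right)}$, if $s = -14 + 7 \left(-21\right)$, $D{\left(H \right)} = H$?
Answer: $-1019$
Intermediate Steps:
$Q{\left(N \right)} = -1 + N$
$M = 858$ ($M = \left(-16 - 23\right) \left(-17 - 5\right) = - 39 \left(-17 - 5\right) = \left(-39\right) \left(-22\right) = 858$)
$s = -161$ ($s = -14 - 147 = -161$)
$s - D{\left(M \right)} = -161 - 858 = -1019$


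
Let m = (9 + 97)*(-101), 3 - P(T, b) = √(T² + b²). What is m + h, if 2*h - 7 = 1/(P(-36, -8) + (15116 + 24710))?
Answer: -16977888176488/1586347881 + 2*√85/1586347881 ≈ -10703.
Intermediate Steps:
P(T, b) = 3 - √(T² + b²)
m = -10706 (m = 106*(-101) = -10706)
h = 7/2 + 1/(2*(39829 - 4*√85)) (h = 7/2 + 1/(2*((3 - √((-36)² + (-8)²)) + (15116 + 24710))) = 7/2 + 1/(2*((3 - √(1296 + 64)) + 39826)) = 7/2 + 1/(2*((3 - √1360) + 39826)) = 7/2 + 1/(2*((3 - 4*√85) + 39826)) = 7/2 + 1/(2*(39829 - 4*√85)) ≈ 3.5000)
m + h = -10706 + (5552237498/1586347881 + 2*√85/1586347881) = -16977888176488/1586347881 + 2*√85/1586347881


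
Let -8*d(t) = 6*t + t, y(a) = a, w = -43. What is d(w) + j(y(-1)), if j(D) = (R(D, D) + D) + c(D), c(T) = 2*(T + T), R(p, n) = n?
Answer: 253/8 ≈ 31.625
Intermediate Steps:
d(t) = -7*t/8 (d(t) = -(6*t + t)/8 = -7*t/8)
c(T) = 4*T (c(T) = 2*(2*T) = 4*T)
j(D) = 6*D (j(D) = (D + D) + 4*D = 2*D + 4*D = 6*D)
d(w) + j(y(-1)) = -7/8*(-43) + 6*(-1) = 301/8 - 6 = 253/8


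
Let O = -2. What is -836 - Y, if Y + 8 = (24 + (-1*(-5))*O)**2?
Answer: -1024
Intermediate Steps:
Y = 188 (Y = -8 + (24 - 1*(-5)*(-2))**2 = -8 + (24 + 5*(-2))**2 = -8 + (24 - 10)**2 = -8 + 14**2 = -8 + 196 = 188)
-836 - Y = -836 - 1*188 = -836 - 188 = -1024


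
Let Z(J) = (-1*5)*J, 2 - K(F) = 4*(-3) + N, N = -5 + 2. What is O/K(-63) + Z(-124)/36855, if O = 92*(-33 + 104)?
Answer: 48149480/125307 ≈ 384.25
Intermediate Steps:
O = 6532 (O = 92*71 = 6532)
N = -3
K(F) = 17 (K(F) = 2 - (4*(-3) - 3) = 2 - (-12 - 3) = 2 - 1*(-15) = 2 + 15 = 17)
Z(J) = -5*J
O/K(-63) + Z(-124)/36855 = 6532/17 - 5*(-124)/36855 = 6532*(1/17) + 620*(1/36855) = 6532/17 + 124/7371 = 48149480/125307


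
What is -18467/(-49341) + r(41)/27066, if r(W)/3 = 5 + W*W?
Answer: 124899100/222577251 ≈ 0.56115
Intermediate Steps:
r(W) = 15 + 3*W² (r(W) = 3*(5 + W*W) = 3*(5 + W²) = 15 + 3*W²)
-18467/(-49341) + r(41)/27066 = -18467/(-49341) + (15 + 3*41²)/27066 = -18467*(-1/49341) + (15 + 3*1681)*(1/27066) = 18467/49341 + (15 + 5043)*(1/27066) = 18467/49341 + 5058*(1/27066) = 18467/49341 + 843/4511 = 124899100/222577251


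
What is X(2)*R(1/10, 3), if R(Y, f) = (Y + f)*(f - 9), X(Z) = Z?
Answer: -186/5 ≈ -37.200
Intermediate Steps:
R(Y, f) = (-9 + f)*(Y + f) (R(Y, f) = (Y + f)*(-9 + f) = (-9 + f)*(Y + f))
X(2)*R(1/10, 3) = 2*(3² - 9/10 - 9*3 + 3/10) = 2*(9 - 9*⅒ - 27 + (⅒)*3) = 2*(9 - 9/10 - 27 + 3/10) = 2*(-93/5) = -186/5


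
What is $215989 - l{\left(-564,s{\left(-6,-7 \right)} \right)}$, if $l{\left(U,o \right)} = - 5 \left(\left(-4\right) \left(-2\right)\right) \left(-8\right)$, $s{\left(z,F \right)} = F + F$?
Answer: $215669$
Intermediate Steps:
$s{\left(z,F \right)} = 2 F$
$l{\left(U,o \right)} = 320$ ($l{\left(U,o \right)} = \left(-5\right) 8 \left(-8\right) = \left(-40\right) \left(-8\right) = 320$)
$215989 - l{\left(-564,s{\left(-6,-7 \right)} \right)} = 215989 - 320 = 215669$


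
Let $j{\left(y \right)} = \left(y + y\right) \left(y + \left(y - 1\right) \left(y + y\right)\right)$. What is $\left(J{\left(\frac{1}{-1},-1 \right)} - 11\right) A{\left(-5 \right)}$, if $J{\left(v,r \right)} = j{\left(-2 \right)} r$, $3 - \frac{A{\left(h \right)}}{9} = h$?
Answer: $2088$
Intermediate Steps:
$A{\left(h \right)} = 27 - 9 h$
$j{\left(y \right)} = 2 y \left(y + 2 y \left(-1 + y\right)\right)$ ($j{\left(y \right)} = 2 y \left(y + \left(-1 + y\right) 2 y\right) = 2 y \left(y + 2 y \left(-1 + y\right)\right)$)
$J{\left(v,r \right)} = - 40 r$ ($J{\left(v,r \right)} = \left(-2\right)^{2} \left(-2 + 4 \left(-2\right)\right) r = 4 \left(-2 - 8\right) r = 4 \left(-10\right) r = - 40 r$)
$\left(J{\left(\frac{1}{-1},-1 \right)} - 11\right) A{\left(-5 \right)} = \left(\left(-40\right) \left(-1\right) - 11\right) \left(27 - -45\right) = \left(40 - 11\right) \left(27 + 45\right) = 29 \cdot 72 = 2088$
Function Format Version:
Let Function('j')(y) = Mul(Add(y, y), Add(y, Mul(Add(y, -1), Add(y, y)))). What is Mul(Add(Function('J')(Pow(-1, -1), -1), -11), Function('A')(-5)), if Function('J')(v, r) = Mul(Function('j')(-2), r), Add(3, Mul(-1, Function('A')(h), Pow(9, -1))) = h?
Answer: 2088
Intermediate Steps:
Function('A')(h) = Add(27, Mul(-9, h))
Function('j')(y) = Mul(2, y, Add(y, Mul(2, y, Add(-1, y)))) (Function('j')(y) = Mul(Mul(2, y), Add(y, Mul(Add(-1, y), Mul(2, y)))) = Mul(Mul(2, y), Add(y, Mul(2, y, Add(-1, y)))) = Mul(2, y, Add(y, Mul(2, y, Add(-1, y)))))
Function('J')(v, r) = Mul(-40, r) (Function('J')(v, r) = Mul(Mul(Pow(-2, 2), Add(-2, Mul(4, -2))), r) = Mul(Mul(4, Add(-2, -8)), r) = Mul(Mul(4, -10), r) = Mul(-40, r))
Mul(Add(Function('J')(Pow(-1, -1), -1), -11), Function('A')(-5)) = Mul(Add(Mul(-40, -1), -11), Add(27, Mul(-9, -5))) = Mul(Add(40, -11), Add(27, 45)) = Mul(29, 72) = 2088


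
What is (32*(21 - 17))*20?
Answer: 2560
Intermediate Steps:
(32*(21 - 17))*20 = (32*4)*20 = 128*20 = 2560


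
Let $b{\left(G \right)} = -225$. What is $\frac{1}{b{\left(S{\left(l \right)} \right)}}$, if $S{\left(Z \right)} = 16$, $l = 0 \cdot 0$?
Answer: $- \frac{1}{225} \approx -0.0044444$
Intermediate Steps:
$l = 0$
$\frac{1}{b{\left(S{\left(l \right)} \right)}} = \frac{1}{-225} = - \frac{1}{225}$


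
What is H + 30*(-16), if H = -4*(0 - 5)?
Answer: -460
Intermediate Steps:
H = 20 (H = -4*(-5) = 20)
H + 30*(-16) = 20 + 30*(-16) = 20 - 480 = -460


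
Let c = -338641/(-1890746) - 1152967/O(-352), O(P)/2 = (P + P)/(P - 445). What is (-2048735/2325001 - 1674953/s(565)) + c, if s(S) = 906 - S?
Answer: -5734919916111049458075/8721636900040064 ≈ -6.5755e+5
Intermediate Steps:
O(P) = 4*P/(-445 + P) (O(P) = 2*((P + P)/(P - 445)) = 2*((2*P)/(-445 + P)) = 2*(2*P/(-445 + P)) = 4*P/(-445 + P))
c = -78974264303133/121007744 (c = -338641/(-1890746) - 1152967/(4*(-352)/(-445 - 352)) = -338641*(-1/1890746) - 1152967/(4*(-352)/(-797)) = 338641/1890746 - 1152967/(4*(-352)*(-1/797)) = 338641/1890746 - 1152967/1408/797 = 338641/1890746 - 1152967*797/1408 = 338641/1890746 - 918914699/1408 = -78974264303133/121007744 ≈ -6.5264e+5)
(-2048735/2325001 - 1674953/s(565)) + c = (-2048735/2325001 - 1674953/(906 - 1*565)) - 78974264303133/121007744 = (-2048735*1/2325001 - 1674953/(906 - 565)) - 78974264303133/121007744 = (-2048735/2325001 - 1674953/341) - 78974264303133/121007744 = -3894966018588/792825341 - 78974264303133/121007744 = -5734919916111049458075/8721636900040064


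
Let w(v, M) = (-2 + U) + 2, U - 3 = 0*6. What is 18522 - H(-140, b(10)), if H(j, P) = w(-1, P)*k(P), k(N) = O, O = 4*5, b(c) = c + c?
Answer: 18462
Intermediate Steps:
U = 3 (U = 3 + 0*6 = 3 + 0 = 3)
b(c) = 2*c
O = 20
k(N) = 20
w(v, M) = 3 (w(v, M) = (-2 + 3) + 2 = 1 + 2 = 3)
H(j, P) = 60 (H(j, P) = 3*20 = 60)
18522 - H(-140, b(10)) = 18522 - 1*60 = 18522 - 60 = 18462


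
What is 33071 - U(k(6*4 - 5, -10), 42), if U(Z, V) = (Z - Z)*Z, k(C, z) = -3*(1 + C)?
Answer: 33071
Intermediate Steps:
k(C, z) = -3 - 3*C
U(Z, V) = 0 (U(Z, V) = 0*Z = 0)
33071 - U(k(6*4 - 5, -10), 42) = 33071 - 1*0 = 33071 + 0 = 33071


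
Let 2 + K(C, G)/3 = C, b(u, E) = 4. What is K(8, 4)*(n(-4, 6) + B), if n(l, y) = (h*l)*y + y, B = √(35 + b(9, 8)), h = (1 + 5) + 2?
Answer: -3348 + 18*√39 ≈ -3235.6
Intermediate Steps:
K(C, G) = -6 + 3*C
h = 8 (h = 6 + 2 = 8)
B = √39 (B = √(35 + 4) = √39 ≈ 6.2450)
n(l, y) = y + 8*l*y (n(l, y) = (8*l)*y + y = 8*l*y + y = y + 8*l*y)
K(8, 4)*(n(-4, 6) + B) = (-6 + 3*8)*(6*(1 + 8*(-4)) + √39) = (-6 + 24)*(6*(1 - 32) + √39) = 18*(6*(-31) + √39) = 18*(-186 + √39) = -3348 + 18*√39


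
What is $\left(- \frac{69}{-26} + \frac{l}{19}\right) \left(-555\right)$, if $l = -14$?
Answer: $- \frac{525585}{494} \approx -1063.9$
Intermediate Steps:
$\left(- \frac{69}{-26} + \frac{l}{19}\right) \left(-555\right) = \left(- \frac{69}{-26} - \frac{14}{19}\right) \left(-555\right) = \left(\left(-69\right) \left(- \frac{1}{26}\right) - \frac{14}{19}\right) \left(-555\right) = \left(\frac{69}{26} - \frac{14}{19}\right) \left(-555\right) = \frac{947}{494} \left(-555\right) = - \frac{525585}{494}$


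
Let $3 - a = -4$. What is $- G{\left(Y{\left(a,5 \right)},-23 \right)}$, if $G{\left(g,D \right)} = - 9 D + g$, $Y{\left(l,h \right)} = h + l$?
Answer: $-219$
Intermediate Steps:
$a = 7$ ($a = 3 - -4 = 3 + 4 = 7$)
$G{\left(g,D \right)} = g - 9 D$
$- G{\left(Y{\left(a,5 \right)},-23 \right)} = - (\left(5 + 7\right) - -207) = - (12 + 207) = \left(-1\right) 219 = -219$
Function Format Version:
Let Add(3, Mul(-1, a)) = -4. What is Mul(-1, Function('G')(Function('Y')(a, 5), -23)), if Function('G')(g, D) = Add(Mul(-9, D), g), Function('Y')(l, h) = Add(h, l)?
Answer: -219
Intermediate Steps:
a = 7 (a = Add(3, Mul(-1, -4)) = Add(3, 4) = 7)
Function('G')(g, D) = Add(g, Mul(-9, D))
Mul(-1, Function('G')(Function('Y')(a, 5), -23)) = Mul(-1, Add(Add(5, 7), Mul(-9, -23))) = Mul(-1, Add(12, 207)) = Mul(-1, 219) = -219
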